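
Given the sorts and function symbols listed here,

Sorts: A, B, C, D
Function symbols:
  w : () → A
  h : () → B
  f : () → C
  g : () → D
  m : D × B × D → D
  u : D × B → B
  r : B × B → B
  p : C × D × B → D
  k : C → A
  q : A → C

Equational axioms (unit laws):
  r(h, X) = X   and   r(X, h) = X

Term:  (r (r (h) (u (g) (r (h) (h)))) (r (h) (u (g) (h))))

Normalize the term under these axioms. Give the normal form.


1. (r (r (h) (u (g) (r (h) (h)))) (r (h) (u (g) (h))))  →  (r (u (g) (r (h) (h))) (r (h) (u (g) (h))))
2. (r (u (g) (r (h) (h))) (r (h) (u (g) (h))))  →  (r (u (g) (h)) (r (h) (u (g) (h))))
3. (r (u (g) (h)) (r (h) (u (g) (h))))  →  (r (u (g) (h)) (u (g) (h)))

normal form = (r (u (g) (h)) (u (g) (h)))


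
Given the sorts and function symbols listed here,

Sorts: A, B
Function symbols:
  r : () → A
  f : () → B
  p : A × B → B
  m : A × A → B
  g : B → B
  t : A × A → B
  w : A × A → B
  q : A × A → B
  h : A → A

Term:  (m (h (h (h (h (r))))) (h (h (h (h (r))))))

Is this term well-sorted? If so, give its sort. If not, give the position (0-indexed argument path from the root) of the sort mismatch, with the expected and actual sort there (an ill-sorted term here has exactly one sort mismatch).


          (r) : A
        (h (r)) : A
      (h (h (r))) : A
    (h (h (h (r)))) : A
  (h (h (h (h (r))))) : A
          (r) : A
        (h (r)) : A
      (h (h (r))) : A
    (h (h (h (r)))) : A
  (h (h (h (h (r))))) : A
(m (h (h (h (h (r))))) (h (h (h (h (r)))))) : B

well-sorted; sort = B


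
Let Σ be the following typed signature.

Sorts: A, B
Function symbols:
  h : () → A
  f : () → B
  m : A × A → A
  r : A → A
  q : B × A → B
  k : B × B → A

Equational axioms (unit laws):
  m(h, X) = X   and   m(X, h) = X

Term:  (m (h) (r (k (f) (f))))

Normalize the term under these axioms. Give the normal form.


normal form = (r (k (f) (f)))

1. (m (h) (r (k (f) (f))))  →  (r (k (f) (f)))


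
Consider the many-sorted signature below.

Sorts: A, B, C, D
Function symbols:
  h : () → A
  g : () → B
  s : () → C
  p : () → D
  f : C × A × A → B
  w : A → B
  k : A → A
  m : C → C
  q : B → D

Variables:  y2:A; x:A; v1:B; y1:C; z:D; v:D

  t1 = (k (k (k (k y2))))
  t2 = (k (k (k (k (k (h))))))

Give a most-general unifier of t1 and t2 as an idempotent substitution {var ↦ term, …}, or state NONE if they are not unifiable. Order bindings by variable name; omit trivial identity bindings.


{y2 ↦ (k (h))}


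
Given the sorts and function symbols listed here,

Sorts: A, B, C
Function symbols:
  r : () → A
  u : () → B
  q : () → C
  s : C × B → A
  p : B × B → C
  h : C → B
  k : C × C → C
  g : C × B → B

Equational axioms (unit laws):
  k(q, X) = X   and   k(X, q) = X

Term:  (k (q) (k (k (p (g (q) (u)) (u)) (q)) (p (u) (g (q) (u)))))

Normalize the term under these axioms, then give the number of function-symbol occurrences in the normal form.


1. (k (q) (k (k (p (g (q) (u)) (u)) (q)) (p (u) (g (q) (u)))))  →  (k (k (p (g (q) (u)) (u)) (q)) (p (u) (g (q) (u))))
2. (k (k (p (g (q) (u)) (u)) (q)) (p (u) (g (q) (u))))  →  (k (p (g (q) (u)) (u)) (p (u) (g (q) (u))))
normal form: (k (p (g (q) (u)) (u)) (p (u) (g (q) (u))))

size = 11


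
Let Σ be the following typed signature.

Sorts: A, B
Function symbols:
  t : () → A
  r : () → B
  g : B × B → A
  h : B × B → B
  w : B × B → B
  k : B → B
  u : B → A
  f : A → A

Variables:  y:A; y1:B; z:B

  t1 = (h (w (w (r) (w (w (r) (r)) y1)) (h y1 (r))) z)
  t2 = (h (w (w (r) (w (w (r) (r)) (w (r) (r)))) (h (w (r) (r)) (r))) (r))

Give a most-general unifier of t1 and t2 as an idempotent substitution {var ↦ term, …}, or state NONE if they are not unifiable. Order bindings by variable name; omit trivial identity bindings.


{y1 ↦ (w (r) (r)), z ↦ (r)}


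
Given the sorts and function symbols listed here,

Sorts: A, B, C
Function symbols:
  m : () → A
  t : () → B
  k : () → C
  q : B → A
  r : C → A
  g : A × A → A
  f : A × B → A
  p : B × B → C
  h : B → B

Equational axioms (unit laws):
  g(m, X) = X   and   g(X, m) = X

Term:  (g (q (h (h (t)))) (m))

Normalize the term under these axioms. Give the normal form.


1. (g (q (h (h (t)))) (m))  →  (q (h (h (t))))

normal form = (q (h (h (t))))


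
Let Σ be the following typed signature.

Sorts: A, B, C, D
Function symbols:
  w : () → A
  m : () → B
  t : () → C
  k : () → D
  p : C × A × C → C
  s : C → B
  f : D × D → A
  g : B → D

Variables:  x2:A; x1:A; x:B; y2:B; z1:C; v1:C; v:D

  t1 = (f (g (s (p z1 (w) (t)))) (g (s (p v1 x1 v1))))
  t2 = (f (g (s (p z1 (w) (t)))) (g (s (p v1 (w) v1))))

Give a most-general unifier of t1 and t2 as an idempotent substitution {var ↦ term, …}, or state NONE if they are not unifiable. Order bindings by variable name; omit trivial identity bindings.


{x1 ↦ (w)}


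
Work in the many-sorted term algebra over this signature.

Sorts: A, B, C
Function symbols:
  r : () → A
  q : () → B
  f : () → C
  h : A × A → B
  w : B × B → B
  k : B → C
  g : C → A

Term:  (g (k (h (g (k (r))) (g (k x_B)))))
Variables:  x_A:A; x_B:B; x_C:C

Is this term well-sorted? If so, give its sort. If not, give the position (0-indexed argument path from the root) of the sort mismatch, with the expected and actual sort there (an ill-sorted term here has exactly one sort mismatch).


ill-sorted at position [0, 0, 0, 0, 0]: expected B, got A

          (r) : A
        (k (r)) : ✗ arg 0 at [0, 0, 0, 0, 0] has sort A, expected B
          x_B : B
        (k x_B) : C
      (g (k x_B)) : A


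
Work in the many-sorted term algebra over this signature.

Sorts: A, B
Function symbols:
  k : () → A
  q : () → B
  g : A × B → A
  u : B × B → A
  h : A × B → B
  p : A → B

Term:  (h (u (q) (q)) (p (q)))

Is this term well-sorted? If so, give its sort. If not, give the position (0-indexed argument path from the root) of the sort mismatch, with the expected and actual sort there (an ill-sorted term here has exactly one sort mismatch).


ill-sorted at position [1, 0]: expected A, got B

    (q) : B
    (q) : B
  (u (q) (q)) : A
    (q) : B
  (p (q)) : ✗ arg 0 at [1, 0] has sort B, expected A


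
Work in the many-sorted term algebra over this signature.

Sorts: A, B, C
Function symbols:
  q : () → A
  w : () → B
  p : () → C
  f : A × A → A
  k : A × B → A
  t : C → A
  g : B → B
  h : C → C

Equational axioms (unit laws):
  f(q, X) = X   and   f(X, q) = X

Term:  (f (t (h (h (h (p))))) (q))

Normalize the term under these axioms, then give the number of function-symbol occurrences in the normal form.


1. (f (t (h (h (h (p))))) (q))  →  (t (h (h (h (p)))))
normal form: (t (h (h (h (p)))))

size = 5


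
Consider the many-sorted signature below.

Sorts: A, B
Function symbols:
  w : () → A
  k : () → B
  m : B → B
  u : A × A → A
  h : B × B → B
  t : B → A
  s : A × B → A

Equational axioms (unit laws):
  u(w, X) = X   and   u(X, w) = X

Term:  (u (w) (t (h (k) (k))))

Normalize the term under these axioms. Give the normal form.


1. (u (w) (t (h (k) (k))))  →  (t (h (k) (k)))

normal form = (t (h (k) (k)))


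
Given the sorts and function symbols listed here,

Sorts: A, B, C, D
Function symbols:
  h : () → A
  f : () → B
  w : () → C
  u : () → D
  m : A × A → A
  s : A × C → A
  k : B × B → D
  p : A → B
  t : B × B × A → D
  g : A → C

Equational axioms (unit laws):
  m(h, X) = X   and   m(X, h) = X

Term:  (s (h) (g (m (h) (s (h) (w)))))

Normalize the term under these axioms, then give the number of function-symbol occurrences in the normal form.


1. (s (h) (g (m (h) (s (h) (w)))))  →  (s (h) (g (s (h) (w))))
normal form: (s (h) (g (s (h) (w))))

size = 6


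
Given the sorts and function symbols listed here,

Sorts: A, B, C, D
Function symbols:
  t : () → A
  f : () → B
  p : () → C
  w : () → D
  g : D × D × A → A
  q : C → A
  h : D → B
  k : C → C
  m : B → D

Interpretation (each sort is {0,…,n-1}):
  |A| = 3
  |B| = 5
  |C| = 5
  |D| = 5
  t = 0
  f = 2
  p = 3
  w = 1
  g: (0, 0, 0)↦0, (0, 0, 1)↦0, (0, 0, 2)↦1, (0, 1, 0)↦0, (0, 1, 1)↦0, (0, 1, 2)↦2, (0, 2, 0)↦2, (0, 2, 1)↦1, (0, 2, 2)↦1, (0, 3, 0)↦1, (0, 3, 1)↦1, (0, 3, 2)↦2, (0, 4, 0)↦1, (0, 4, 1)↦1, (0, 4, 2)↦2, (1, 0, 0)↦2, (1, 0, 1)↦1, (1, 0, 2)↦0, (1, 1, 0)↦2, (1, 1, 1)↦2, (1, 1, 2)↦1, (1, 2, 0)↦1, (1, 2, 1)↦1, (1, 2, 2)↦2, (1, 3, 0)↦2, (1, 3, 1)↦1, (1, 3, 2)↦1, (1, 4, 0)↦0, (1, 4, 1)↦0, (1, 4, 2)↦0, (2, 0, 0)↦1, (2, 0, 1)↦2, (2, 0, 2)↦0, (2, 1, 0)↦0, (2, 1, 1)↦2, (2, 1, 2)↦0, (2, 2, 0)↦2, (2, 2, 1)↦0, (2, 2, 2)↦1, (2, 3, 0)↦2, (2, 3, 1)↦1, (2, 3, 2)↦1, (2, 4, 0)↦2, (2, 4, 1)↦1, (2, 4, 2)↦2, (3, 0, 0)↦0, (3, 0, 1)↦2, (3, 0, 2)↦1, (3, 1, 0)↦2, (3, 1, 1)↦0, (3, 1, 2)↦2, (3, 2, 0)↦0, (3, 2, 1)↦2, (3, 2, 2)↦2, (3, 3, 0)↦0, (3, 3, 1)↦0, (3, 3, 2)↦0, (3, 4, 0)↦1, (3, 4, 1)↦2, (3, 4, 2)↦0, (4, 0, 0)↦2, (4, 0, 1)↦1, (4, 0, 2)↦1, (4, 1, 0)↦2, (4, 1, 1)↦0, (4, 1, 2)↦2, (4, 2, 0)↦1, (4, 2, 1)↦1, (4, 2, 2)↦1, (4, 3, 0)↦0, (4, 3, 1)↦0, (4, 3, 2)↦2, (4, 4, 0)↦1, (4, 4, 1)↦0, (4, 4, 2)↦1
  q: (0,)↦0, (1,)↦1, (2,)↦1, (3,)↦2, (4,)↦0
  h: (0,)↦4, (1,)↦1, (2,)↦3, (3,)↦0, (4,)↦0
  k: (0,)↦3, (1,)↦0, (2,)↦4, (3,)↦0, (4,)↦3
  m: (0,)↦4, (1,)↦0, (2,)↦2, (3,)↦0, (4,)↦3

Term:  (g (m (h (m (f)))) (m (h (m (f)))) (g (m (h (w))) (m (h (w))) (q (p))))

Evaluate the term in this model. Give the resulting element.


  f = 2
  (m (f)) = m(2,) = 2
  (h (m (f))) = h(2,) = 3
  (m (h (m (f)))) = m(3,) = 0
  f = 2
  (m (f)) = m(2,) = 2
  (h (m (f))) = h(2,) = 3
  (m (h (m (f)))) = m(3,) = 0
  w = 1
  (h (w)) = h(1,) = 1
  (m (h (w))) = m(1,) = 0
  w = 1
  (h (w)) = h(1,) = 1
  (m (h (w))) = m(1,) = 0
  p = 3
  (q (p)) = q(3,) = 2
  (g (m (h (w))) (m (h (w))) (q (p))) = g(0, 0, 2) = 1
  (g (m (h (m (f)))) (m (h (m (f)))) (g (m (h (w))) (m (h (w))) (q (p)))) = g(0, 0, 1) = 0

value = 0


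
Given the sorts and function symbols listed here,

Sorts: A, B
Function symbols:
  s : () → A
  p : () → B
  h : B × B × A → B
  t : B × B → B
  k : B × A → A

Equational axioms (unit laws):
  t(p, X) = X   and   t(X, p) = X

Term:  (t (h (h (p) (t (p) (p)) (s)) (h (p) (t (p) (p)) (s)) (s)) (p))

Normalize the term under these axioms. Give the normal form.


1. (t (h (h (p) (t (p) (p)) (s)) (h (p) (t (p) (p)) (s)) (s)) (p))  →  (h (h (p) (t (p) (p)) (s)) (h (p) (t (p) (p)) (s)) (s))
2. (h (h (p) (t (p) (p)) (s)) (h (p) (t (p) (p)) (s)) (s))  →  (h (h (p) (p) (s)) (h (p) (t (p) (p)) (s)) (s))
3. (h (h (p) (p) (s)) (h (p) (t (p) (p)) (s)) (s))  →  (h (h (p) (p) (s)) (h (p) (p) (s)) (s))

normal form = (h (h (p) (p) (s)) (h (p) (p) (s)) (s))


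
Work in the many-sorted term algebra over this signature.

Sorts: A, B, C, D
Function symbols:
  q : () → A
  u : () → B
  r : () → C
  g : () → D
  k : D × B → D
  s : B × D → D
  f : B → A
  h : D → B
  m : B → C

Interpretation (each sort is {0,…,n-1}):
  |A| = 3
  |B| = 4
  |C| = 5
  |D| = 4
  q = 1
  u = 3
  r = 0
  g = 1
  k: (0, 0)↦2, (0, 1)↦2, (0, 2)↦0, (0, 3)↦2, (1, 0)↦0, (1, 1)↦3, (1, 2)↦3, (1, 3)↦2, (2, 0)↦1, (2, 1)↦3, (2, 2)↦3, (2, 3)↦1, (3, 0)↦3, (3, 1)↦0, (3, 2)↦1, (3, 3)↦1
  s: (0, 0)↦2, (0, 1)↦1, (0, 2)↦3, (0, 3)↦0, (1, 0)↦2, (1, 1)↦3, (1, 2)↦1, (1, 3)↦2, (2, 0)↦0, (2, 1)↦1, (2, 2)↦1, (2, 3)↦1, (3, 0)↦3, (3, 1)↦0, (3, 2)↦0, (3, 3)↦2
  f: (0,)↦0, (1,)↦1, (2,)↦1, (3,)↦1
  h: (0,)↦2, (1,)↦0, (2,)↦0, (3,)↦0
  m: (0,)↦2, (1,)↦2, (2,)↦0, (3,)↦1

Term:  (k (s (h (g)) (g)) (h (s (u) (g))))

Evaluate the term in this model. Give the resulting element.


  g = 1
  (h (g)) = h(1,) = 0
  g = 1
  (s (h (g)) (g)) = s(0, 1) = 1
  u = 3
  g = 1
  (s (u) (g)) = s(3, 1) = 0
  (h (s (u) (g))) = h(0,) = 2
  (k (s (h (g)) (g)) (h (s (u) (g)))) = k(1, 2) = 3

value = 3


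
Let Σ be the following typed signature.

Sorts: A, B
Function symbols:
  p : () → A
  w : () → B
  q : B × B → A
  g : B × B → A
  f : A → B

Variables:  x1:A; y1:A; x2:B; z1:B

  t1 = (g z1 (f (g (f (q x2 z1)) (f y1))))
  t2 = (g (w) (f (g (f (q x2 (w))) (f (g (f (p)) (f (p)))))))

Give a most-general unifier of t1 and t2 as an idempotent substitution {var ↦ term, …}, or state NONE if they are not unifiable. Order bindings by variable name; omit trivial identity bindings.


{y1 ↦ (g (f (p)) (f (p))), z1 ↦ (w)}


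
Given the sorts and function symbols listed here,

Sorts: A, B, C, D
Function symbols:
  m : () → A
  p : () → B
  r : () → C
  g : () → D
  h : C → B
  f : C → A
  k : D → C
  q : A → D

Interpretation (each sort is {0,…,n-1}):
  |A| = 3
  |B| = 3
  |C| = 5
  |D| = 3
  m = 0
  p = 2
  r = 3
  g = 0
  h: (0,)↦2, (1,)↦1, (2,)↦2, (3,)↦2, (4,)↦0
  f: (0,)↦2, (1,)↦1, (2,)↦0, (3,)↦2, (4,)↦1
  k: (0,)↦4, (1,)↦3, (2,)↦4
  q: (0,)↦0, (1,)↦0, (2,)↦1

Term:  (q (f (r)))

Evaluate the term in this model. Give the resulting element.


  r = 3
  (f (r)) = f(3,) = 2
  (q (f (r))) = q(2,) = 1

value = 1


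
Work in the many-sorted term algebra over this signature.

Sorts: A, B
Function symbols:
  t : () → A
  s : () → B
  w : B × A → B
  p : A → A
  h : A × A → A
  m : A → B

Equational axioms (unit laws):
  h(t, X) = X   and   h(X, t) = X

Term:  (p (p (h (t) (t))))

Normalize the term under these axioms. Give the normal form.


normal form = (p (p (t)))

1. (p (p (h (t) (t))))  →  (p (p (t)))


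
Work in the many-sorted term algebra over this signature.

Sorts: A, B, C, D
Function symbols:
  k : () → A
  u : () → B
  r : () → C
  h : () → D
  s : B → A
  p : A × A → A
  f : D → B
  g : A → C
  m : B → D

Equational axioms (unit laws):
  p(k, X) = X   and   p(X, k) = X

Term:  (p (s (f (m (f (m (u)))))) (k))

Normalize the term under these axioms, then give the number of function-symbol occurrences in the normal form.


size = 6

1. (p (s (f (m (f (m (u)))))) (k))  →  (s (f (m (f (m (u))))))
normal form: (s (f (m (f (m (u))))))


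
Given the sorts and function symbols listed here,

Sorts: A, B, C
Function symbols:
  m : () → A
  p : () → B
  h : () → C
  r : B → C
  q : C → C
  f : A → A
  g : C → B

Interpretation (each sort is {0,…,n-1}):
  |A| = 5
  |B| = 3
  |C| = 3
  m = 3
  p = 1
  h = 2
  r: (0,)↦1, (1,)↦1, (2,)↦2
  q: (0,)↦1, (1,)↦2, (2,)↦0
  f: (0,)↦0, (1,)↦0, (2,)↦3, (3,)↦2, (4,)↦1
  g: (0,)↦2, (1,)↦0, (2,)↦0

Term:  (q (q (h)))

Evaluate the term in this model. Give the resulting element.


value = 1

  h = 2
  (q (h)) = q(2,) = 0
  (q (q (h))) = q(0,) = 1


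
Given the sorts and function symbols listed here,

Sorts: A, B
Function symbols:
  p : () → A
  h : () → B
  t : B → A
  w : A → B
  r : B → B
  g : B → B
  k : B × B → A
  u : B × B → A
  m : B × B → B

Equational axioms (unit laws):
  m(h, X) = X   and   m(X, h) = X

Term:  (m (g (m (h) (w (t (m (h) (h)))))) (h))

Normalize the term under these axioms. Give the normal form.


1. (m (g (m (h) (w (t (m (h) (h)))))) (h))  →  (g (m (h) (w (t (m (h) (h))))))
2. (g (m (h) (w (t (m (h) (h))))))  →  (g (w (t (m (h) (h)))))
3. (g (w (t (m (h) (h)))))  →  (g (w (t (h))))

normal form = (g (w (t (h))))


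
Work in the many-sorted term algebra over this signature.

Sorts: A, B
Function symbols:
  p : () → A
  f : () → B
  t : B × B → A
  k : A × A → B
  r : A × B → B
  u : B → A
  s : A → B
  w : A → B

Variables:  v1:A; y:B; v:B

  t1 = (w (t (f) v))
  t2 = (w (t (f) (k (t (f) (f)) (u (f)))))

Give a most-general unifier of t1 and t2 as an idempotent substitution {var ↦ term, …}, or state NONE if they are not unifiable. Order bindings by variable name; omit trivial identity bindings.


{v ↦ (k (t (f) (f)) (u (f)))}


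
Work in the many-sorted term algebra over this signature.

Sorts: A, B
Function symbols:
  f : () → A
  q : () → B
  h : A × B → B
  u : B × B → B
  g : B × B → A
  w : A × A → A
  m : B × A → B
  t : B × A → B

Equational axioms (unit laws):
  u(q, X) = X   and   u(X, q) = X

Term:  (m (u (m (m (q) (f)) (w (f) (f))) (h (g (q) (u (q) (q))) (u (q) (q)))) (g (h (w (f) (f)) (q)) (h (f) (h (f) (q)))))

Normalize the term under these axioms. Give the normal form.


1. (m (u (m (m (q) (f)) (w (f) (f))) (h (g (q) (u (q) (q))) (u (q) (q)))) (g (h (w (f) (f)) (q)) (h (f) (h (f) (q)))))  →  (m (u (m (m (q) (f)) (w (f) (f))) (h (g (q) (q)) (u (q) (q)))) (g (h (w (f) (f)) (q)) (h (f) (h (f) (q)))))
2. (m (u (m (m (q) (f)) (w (f) (f))) (h (g (q) (q)) (u (q) (q)))) (g (h (w (f) (f)) (q)) (h (f) (h (f) (q)))))  →  (m (u (m (m (q) (f)) (w (f) (f))) (h (g (q) (q)) (q))) (g (h (w (f) (f)) (q)) (h (f) (h (f) (q)))))

normal form = (m (u (m (m (q) (f)) (w (f) (f))) (h (g (q) (q)) (q))) (g (h (w (f) (f)) (q)) (h (f) (h (f) (q)))))


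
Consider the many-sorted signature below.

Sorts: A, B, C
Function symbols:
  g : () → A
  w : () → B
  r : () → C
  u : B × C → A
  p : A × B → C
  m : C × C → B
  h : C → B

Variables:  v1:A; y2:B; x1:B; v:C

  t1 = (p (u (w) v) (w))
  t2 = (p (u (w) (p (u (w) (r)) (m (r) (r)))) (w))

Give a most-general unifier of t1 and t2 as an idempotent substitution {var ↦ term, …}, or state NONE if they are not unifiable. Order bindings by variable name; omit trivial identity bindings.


{v ↦ (p (u (w) (r)) (m (r) (r)))}


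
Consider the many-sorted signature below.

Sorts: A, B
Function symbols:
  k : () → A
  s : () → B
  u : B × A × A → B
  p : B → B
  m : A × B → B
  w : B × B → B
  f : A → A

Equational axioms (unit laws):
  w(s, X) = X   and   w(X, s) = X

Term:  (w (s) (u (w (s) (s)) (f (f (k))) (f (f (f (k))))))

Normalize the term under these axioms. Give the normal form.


normal form = (u (s) (f (f (k))) (f (f (f (k)))))

1. (w (s) (u (w (s) (s)) (f (f (k))) (f (f (f (k))))))  →  (u (w (s) (s)) (f (f (k))) (f (f (f (k)))))
2. (u (w (s) (s)) (f (f (k))) (f (f (f (k)))))  →  (u (s) (f (f (k))) (f (f (f (k)))))


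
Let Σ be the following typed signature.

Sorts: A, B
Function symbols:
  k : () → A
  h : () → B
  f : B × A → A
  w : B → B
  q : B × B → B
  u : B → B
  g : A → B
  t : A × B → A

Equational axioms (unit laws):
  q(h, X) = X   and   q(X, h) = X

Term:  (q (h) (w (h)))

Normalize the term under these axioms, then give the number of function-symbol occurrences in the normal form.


1. (q (h) (w (h)))  →  (w (h))
normal form: (w (h))

size = 2


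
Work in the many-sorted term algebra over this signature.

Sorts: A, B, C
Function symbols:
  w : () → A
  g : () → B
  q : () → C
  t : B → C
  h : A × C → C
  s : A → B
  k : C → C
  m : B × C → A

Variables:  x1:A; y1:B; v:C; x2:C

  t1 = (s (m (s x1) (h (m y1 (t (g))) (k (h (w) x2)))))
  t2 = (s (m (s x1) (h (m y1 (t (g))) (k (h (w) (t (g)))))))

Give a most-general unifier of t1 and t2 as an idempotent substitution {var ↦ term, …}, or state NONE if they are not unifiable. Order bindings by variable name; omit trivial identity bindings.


{x2 ↦ (t (g))}


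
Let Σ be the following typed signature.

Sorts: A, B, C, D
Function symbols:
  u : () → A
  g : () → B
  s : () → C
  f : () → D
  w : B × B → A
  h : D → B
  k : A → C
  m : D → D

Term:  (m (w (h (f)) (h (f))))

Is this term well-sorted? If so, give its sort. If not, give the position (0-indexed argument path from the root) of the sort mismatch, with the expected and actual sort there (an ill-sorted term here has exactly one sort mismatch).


      (f) : D
    (h (f)) : B
      (f) : D
    (h (f)) : B
  (w (h (f)) (h (f))) : A
(m (w (h (f)) (h (f)))) : ✗ arg 0 at [0] has sort A, expected D

ill-sorted at position [0]: expected D, got A


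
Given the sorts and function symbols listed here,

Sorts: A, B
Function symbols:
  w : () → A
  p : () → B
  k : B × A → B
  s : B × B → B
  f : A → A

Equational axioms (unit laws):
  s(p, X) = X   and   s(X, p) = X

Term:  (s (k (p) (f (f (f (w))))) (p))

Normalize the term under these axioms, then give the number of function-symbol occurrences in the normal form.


1. (s (k (p) (f (f (f (w))))) (p))  →  (k (p) (f (f (f (w)))))
normal form: (k (p) (f (f (f (w)))))

size = 6


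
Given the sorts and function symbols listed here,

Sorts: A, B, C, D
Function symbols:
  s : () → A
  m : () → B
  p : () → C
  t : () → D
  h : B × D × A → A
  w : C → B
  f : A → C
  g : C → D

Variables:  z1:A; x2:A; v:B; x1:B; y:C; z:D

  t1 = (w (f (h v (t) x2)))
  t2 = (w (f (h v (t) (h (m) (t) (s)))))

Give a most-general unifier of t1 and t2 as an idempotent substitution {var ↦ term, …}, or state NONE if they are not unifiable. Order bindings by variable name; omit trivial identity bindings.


{x2 ↦ (h (m) (t) (s))}


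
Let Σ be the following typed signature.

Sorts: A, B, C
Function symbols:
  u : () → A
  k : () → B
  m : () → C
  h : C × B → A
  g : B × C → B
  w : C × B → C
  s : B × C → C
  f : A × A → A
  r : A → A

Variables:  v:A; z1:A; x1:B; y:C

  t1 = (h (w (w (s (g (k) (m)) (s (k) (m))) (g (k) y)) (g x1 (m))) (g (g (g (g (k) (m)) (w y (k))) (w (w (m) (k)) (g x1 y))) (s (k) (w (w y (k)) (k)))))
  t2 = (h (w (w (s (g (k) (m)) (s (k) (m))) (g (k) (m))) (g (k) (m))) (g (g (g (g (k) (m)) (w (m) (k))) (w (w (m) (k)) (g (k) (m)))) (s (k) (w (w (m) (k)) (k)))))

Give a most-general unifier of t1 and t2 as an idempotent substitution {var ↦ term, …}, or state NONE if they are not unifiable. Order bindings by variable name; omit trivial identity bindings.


{x1 ↦ (k), y ↦ (m)}


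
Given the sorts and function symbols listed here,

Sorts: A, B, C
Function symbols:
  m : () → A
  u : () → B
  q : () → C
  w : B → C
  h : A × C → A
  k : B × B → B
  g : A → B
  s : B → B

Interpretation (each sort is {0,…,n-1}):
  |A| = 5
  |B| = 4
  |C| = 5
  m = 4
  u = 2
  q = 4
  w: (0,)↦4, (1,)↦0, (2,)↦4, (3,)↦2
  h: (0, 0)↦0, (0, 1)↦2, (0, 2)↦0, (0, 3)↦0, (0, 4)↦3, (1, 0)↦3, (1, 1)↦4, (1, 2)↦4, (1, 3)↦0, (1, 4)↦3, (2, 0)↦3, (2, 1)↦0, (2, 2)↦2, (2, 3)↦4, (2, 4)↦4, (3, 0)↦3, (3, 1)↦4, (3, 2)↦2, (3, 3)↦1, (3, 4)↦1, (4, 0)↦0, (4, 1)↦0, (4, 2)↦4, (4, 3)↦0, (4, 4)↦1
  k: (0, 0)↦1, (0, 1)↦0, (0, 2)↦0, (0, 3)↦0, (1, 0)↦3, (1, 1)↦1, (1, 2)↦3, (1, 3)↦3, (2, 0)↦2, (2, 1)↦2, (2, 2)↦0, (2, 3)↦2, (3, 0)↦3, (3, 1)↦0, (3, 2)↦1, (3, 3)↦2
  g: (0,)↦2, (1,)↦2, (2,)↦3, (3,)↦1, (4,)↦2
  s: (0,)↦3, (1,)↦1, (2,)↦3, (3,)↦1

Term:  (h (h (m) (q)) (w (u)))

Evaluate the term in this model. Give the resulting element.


value = 3

  m = 4
  q = 4
  (h (m) (q)) = h(4, 4) = 1
  u = 2
  (w (u)) = w(2,) = 4
  (h (h (m) (q)) (w (u))) = h(1, 4) = 3


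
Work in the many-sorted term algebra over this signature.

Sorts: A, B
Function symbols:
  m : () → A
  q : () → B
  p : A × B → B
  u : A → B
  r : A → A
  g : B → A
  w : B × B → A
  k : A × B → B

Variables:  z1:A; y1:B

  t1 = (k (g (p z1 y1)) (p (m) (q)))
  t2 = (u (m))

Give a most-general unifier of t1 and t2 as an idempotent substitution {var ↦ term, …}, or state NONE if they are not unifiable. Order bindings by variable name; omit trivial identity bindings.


NONE (not unifiable)

head clash or occurs-check failure — not unifiable


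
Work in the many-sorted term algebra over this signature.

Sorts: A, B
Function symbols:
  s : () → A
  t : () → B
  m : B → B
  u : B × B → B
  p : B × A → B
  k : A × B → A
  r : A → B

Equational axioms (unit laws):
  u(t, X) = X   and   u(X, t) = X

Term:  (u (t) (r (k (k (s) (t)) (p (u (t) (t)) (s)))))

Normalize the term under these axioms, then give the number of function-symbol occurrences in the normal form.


size = 8

1. (u (t) (r (k (k (s) (t)) (p (u (t) (t)) (s)))))  →  (r (k (k (s) (t)) (p (u (t) (t)) (s))))
2. (r (k (k (s) (t)) (p (u (t) (t)) (s))))  →  (r (k (k (s) (t)) (p (t) (s))))
normal form: (r (k (k (s) (t)) (p (t) (s))))


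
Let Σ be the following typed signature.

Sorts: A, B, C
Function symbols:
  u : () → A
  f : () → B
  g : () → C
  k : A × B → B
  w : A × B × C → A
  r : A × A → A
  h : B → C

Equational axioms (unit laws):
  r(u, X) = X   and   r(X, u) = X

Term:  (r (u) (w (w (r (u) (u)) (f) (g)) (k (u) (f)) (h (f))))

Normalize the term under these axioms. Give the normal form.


1. (r (u) (w (w (r (u) (u)) (f) (g)) (k (u) (f)) (h (f))))  →  (w (w (r (u) (u)) (f) (g)) (k (u) (f)) (h (f)))
2. (w (w (r (u) (u)) (f) (g)) (k (u) (f)) (h (f)))  →  (w (w (u) (f) (g)) (k (u) (f)) (h (f)))

normal form = (w (w (u) (f) (g)) (k (u) (f)) (h (f)))


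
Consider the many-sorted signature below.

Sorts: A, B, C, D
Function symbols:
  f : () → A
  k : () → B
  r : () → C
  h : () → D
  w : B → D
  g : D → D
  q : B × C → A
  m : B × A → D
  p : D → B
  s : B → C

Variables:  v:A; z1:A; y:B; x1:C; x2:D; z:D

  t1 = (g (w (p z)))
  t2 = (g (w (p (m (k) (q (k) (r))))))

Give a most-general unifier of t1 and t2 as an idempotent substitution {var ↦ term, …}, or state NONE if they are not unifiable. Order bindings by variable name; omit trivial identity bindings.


{z ↦ (m (k) (q (k) (r)))}


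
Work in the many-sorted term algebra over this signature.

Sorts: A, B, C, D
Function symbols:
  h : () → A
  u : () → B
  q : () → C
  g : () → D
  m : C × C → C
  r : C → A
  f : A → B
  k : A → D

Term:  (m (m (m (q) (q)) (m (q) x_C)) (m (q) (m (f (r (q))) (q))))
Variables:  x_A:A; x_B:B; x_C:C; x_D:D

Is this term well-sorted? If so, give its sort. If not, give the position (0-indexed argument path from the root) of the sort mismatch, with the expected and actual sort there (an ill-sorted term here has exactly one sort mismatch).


ill-sorted at position [1, 1, 0]: expected C, got B

      (q) : C
      (q) : C
    (m (q) (q)) : C
      (q) : C
      x_C : C
    (m (q) x_C) : C
  (m (m (q) (q)) (m (q) x_C)) : C
    (q) : C
          (q) : C
        (r (q)) : A
      (f (r (q))) : B
      (q) : C
    (m (f (r (q))) (q)) : ✗ arg 0 at [1, 1, 0] has sort B, expected C


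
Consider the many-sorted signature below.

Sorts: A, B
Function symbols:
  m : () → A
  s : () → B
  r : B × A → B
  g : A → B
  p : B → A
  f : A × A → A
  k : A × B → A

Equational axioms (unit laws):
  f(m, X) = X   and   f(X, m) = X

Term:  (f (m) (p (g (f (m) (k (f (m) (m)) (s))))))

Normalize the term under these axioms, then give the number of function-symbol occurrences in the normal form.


1. (f (m) (p (g (f (m) (k (f (m) (m)) (s))))))  →  (p (g (f (m) (k (f (m) (m)) (s)))))
2. (p (g (f (m) (k (f (m) (m)) (s)))))  →  (p (g (k (f (m) (m)) (s))))
3. (p (g (k (f (m) (m)) (s))))  →  (p (g (k (m) (s))))
normal form: (p (g (k (m) (s))))

size = 5


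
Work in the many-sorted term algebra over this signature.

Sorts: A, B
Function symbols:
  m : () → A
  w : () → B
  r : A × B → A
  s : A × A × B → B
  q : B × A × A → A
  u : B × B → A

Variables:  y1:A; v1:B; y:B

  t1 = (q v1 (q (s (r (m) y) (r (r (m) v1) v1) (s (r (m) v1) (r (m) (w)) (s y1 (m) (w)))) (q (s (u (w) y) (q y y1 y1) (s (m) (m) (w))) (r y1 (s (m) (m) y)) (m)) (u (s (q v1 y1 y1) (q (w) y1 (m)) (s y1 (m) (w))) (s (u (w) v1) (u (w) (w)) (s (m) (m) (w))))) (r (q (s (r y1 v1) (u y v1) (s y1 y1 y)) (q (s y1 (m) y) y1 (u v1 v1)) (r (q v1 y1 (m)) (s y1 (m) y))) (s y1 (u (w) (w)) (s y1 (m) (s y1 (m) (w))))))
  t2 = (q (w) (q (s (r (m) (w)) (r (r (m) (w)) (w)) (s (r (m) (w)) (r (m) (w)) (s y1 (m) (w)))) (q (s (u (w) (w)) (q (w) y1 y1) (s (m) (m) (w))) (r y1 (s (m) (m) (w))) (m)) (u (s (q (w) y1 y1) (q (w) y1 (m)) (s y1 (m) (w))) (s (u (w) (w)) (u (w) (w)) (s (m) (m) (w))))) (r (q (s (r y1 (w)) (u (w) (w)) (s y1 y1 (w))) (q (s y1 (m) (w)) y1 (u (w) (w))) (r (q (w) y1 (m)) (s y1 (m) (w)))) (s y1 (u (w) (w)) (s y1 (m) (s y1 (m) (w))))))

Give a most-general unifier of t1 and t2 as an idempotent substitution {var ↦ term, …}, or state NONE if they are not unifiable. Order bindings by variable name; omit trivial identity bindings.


{v1 ↦ (w), y ↦ (w)}


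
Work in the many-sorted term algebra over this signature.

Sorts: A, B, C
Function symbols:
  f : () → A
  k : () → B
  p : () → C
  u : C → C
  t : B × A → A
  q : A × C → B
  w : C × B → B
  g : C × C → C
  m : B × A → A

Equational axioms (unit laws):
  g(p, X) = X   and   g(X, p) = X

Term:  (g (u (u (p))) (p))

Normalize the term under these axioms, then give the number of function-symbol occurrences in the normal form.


1. (g (u (u (p))) (p))  →  (u (u (p)))
normal form: (u (u (p)))

size = 3


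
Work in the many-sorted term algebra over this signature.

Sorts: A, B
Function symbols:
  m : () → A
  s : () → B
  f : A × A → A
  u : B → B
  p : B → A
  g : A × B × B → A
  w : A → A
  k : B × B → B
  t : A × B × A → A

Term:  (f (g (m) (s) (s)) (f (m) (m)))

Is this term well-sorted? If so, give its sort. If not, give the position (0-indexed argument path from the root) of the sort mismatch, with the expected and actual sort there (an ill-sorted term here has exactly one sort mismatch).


    (m) : A
    (s) : B
    (s) : B
  (g (m) (s) (s)) : A
    (m) : A
    (m) : A
  (f (m) (m)) : A
(f (g (m) (s) (s)) (f (m) (m))) : A

well-sorted; sort = A


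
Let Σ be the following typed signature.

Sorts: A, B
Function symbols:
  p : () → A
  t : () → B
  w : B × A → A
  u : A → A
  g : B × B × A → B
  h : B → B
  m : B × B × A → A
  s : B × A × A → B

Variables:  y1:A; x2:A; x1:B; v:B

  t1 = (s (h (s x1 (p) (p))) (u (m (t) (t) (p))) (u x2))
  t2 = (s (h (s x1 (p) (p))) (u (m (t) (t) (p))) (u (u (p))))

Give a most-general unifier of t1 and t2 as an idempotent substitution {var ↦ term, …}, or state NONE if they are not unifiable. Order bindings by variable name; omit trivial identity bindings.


{x2 ↦ (u (p))}


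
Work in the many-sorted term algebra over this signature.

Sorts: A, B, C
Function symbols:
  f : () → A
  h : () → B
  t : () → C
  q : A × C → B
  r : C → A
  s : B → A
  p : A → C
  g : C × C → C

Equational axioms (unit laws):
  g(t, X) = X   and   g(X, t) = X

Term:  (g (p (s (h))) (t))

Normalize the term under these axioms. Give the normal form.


1. (g (p (s (h))) (t))  →  (p (s (h)))

normal form = (p (s (h)))


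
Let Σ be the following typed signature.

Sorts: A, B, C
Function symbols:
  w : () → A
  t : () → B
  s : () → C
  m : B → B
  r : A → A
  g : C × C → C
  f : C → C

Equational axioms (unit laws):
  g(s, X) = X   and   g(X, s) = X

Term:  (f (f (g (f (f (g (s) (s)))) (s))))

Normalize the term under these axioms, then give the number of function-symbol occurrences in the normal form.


size = 5

1. (f (f (g (f (f (g (s) (s)))) (s))))  →  (f (f (f (f (g (s) (s))))))
2. (f (f (f (f (g (s) (s))))))  →  (f (f (f (f (s)))))
normal form: (f (f (f (f (s)))))


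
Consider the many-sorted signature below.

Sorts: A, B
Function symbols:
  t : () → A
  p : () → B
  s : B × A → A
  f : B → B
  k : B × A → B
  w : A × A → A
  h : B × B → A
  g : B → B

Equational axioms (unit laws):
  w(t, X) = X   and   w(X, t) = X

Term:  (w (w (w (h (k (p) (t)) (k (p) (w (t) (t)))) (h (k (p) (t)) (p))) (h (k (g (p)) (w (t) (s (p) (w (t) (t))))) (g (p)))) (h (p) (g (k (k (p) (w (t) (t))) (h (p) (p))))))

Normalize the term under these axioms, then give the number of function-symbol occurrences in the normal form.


1. (w (w (w (h (k (p) (t)) (k (p) (w (t) (t)))) (h (k (p) (t)) (p))) (h (k (g (p)) (w (t) (s (p) (w (t) (t))))) (g (p)))) (h (p) (g (k (k (p) (w (t) (t))) (h (p) (p))))))  →  (w (w (w (h (k (p) (t)) (k (p) (t))) (h (k (p) (t)) (p))) (h (k (g (p)) (w (t) (s (p) (w (t) (t))))) (g (p)))) (h (p) (g (k (k (p) (w (t) (t))) (h (p) (p))))))
2. (w (w (w (h (k (p) (t)) (k (p) (t))) (h (k (p) (t)) (p))) (h (k (g (p)) (w (t) (s (p) (w (t) (t))))) (g (p)))) (h (p) (g (k (k (p) (w (t) (t))) (h (p) (p))))))  →  (w (w (w (h (k (p) (t)) (k (p) (t))) (h (k (p) (t)) (p))) (h (k (g (p)) (s (p) (w (t) (t)))) (g (p)))) (h (p) (g (k (k (p) (w (t) (t))) (h (p) (p))))))
3. (w (w (w (h (k (p) (t)) (k (p) (t))) (h (k (p) (t)) (p))) (h (k (g (p)) (s (p) (w (t) (t)))) (g (p)))) (h (p) (g (k (k (p) (w (t) (t))) (h (p) (p))))))  →  (w (w (w (h (k (p) (t)) (k (p) (t))) (h (k (p) (t)) (p))) (h (k (g (p)) (s (p) (t))) (g (p)))) (h (p) (g (k (k (p) (w (t) (t))) (h (p) (p))))))
4. (w (w (w (h (k (p) (t)) (k (p) (t))) (h (k (p) (t)) (p))) (h (k (g (p)) (s (p) (t))) (g (p)))) (h (p) (g (k (k (p) (w (t) (t))) (h (p) (p))))))  →  (w (w (w (h (k (p) (t)) (k (p) (t))) (h (k (p) (t)) (p))) (h (k (g (p)) (s (p) (t))) (g (p)))) (h (p) (g (k (k (p) (t)) (h (p) (p))))))
normal form: (w (w (w (h (k (p) (t)) (k (p) (t))) (h (k (p) (t)) (p))) (h (k (g (p)) (s (p) (t))) (g (p)))) (h (p) (g (k (k (p) (t)) (h (p) (p))))))

size = 34


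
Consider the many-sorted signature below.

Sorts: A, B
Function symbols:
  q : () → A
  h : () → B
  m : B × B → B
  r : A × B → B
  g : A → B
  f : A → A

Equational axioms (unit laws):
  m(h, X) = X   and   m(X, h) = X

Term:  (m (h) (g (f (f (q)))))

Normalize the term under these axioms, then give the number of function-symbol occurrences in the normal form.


1. (m (h) (g (f (f (q)))))  →  (g (f (f (q))))
normal form: (g (f (f (q))))

size = 4


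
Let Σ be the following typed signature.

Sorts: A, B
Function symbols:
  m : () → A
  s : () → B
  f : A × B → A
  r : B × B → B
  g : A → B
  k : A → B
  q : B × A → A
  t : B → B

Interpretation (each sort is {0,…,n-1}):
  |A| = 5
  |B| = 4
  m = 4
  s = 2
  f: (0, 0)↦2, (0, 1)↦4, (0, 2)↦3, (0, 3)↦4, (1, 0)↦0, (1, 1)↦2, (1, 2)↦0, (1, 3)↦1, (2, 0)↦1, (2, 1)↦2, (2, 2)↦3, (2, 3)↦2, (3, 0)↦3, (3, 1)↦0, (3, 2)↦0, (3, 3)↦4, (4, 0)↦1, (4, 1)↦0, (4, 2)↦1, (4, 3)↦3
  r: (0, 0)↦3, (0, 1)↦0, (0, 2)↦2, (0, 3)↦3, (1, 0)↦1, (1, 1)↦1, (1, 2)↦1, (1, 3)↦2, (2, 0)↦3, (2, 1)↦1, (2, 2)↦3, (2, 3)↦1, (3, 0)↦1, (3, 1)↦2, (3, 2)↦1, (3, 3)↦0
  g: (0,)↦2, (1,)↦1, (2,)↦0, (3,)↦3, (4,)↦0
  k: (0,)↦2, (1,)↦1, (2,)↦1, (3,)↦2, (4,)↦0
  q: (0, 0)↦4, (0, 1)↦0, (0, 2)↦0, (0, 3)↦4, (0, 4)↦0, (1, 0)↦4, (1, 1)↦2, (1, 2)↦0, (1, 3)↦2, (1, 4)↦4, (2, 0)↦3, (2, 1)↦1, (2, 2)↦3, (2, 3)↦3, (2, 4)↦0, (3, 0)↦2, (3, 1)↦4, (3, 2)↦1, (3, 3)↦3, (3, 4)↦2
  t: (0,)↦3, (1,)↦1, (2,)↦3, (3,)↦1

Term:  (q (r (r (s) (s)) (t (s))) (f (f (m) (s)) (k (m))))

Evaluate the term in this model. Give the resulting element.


value = 4

  s = 2
  s = 2
  (r (s) (s)) = r(2, 2) = 3
  s = 2
  (t (s)) = t(2,) = 3
  (r (r (s) (s)) (t (s))) = r(3, 3) = 0
  m = 4
  s = 2
  (f (m) (s)) = f(4, 2) = 1
  m = 4
  (k (m)) = k(4,) = 0
  (f (f (m) (s)) (k (m))) = f(1, 0) = 0
  (q (r (r (s) (s)) (t (s))) (f (f (m) (s)) (k (m)))) = q(0, 0) = 4


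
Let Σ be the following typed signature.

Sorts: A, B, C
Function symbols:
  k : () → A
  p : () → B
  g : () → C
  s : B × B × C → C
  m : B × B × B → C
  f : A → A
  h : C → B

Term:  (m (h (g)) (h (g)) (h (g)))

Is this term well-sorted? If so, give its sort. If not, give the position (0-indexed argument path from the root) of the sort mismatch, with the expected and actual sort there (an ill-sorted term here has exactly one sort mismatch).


well-sorted; sort = C

    (g) : C
  (h (g)) : B
    (g) : C
  (h (g)) : B
    (g) : C
  (h (g)) : B
(m (h (g)) (h (g)) (h (g))) : C


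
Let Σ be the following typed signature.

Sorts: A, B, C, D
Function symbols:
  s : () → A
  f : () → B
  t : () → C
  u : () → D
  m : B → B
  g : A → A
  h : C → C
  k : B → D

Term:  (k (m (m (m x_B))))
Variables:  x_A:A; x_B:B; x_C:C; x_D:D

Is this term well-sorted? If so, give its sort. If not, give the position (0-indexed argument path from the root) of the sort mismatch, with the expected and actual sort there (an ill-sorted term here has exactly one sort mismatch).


well-sorted; sort = D

        x_B : B
      (m x_B) : B
    (m (m x_B)) : B
  (m (m (m x_B))) : B
(k (m (m (m x_B)))) : D


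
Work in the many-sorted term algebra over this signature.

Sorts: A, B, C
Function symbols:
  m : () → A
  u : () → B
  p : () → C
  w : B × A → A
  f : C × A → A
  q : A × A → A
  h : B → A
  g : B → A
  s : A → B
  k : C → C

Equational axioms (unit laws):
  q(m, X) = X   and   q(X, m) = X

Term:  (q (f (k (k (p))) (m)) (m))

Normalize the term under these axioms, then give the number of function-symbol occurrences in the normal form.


size = 5

1. (q (f (k (k (p))) (m)) (m))  →  (f (k (k (p))) (m))
normal form: (f (k (k (p))) (m))


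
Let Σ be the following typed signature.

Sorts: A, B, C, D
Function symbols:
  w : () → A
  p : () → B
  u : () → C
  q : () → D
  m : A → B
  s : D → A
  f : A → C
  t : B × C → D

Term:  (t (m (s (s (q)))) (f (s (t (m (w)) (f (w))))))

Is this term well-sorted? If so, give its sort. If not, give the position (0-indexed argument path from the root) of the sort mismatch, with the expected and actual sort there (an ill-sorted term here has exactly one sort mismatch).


ill-sorted at position [0, 0, 0]: expected D, got A

        (q) : D
      (s (q)) : A
    (s (s (q))) : ✗ arg 0 at [0, 0, 0] has sort A, expected D
          (w) : A
        (m (w)) : B
          (w) : A
        (f (w)) : C
      (t (m (w)) (f (w))) : D
    (s (t (m (w)) (f (w)))) : A
  (f (s (t (m (w)) (f (w))))) : C


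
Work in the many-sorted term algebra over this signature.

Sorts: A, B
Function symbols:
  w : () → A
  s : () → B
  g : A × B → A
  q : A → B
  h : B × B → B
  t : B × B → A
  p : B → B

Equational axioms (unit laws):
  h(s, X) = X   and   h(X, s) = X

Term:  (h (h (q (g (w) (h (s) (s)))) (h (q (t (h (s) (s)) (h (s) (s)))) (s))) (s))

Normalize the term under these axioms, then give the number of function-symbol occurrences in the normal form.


1. (h (h (q (g (w) (h (s) (s)))) (h (q (t (h (s) (s)) (h (s) (s)))) (s))) (s))  →  (h (q (g (w) (h (s) (s)))) (h (q (t (h (s) (s)) (h (s) (s)))) (s)))
2. (h (q (g (w) (h (s) (s)))) (h (q (t (h (s) (s)) (h (s) (s)))) (s)))  →  (h (q (g (w) (s))) (h (q (t (h (s) (s)) (h (s) (s)))) (s)))
3. (h (q (g (w) (s))) (h (q (t (h (s) (s)) (h (s) (s)))) (s)))  →  (h (q (g (w) (s))) (q (t (h (s) (s)) (h (s) (s)))))
4. (h (q (g (w) (s))) (q (t (h (s) (s)) (h (s) (s)))))  →  (h (q (g (w) (s))) (q (t (s) (h (s) (s)))))
5. (h (q (g (w) (s))) (q (t (s) (h (s) (s)))))  →  (h (q (g (w) (s))) (q (t (s) (s))))
normal form: (h (q (g (w) (s))) (q (t (s) (s))))

size = 9


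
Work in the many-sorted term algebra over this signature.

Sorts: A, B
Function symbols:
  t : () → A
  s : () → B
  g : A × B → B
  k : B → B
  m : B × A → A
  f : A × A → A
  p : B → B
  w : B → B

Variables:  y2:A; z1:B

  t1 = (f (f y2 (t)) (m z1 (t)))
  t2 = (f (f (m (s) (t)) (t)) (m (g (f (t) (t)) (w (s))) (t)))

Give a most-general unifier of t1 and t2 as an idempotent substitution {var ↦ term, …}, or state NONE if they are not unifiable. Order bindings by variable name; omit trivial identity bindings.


{y2 ↦ (m (s) (t)), z1 ↦ (g (f (t) (t)) (w (s)))}


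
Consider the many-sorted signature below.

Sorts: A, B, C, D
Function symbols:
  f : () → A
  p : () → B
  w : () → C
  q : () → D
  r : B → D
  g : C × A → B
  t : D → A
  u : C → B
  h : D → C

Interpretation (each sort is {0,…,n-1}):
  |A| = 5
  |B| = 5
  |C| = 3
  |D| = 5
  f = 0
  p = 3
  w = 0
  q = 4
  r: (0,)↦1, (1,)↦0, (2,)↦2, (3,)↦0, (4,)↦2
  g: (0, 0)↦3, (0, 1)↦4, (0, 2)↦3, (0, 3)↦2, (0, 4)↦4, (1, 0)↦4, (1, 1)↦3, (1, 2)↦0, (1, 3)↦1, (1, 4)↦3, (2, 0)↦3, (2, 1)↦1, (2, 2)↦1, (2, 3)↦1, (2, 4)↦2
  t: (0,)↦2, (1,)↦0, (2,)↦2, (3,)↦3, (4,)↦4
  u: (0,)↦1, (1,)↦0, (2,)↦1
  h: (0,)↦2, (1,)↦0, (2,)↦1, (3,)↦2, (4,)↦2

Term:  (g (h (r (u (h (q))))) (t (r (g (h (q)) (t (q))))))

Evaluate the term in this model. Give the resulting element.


value = 1

  q = 4
  (h (q)) = h(4,) = 2
  (u (h (q))) = u(2,) = 1
  (r (u (h (q)))) = r(1,) = 0
  (h (r (u (h (q))))) = h(0,) = 2
  q = 4
  (h (q)) = h(4,) = 2
  q = 4
  (t (q)) = t(4,) = 4
  (g (h (q)) (t (q))) = g(2, 4) = 2
  (r (g (h (q)) (t (q)))) = r(2,) = 2
  (t (r (g (h (q)) (t (q))))) = t(2,) = 2
  (g (h (r (u (h (q))))) (t (r (g (h (q)) (t (q)))))) = g(2, 2) = 1
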